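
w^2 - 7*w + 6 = (w - 6)*(w - 1)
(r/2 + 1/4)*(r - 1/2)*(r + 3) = r^3/2 + 3*r^2/2 - r/8 - 3/8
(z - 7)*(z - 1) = z^2 - 8*z + 7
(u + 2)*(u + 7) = u^2 + 9*u + 14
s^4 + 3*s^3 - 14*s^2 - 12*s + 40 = (s - 2)^2*(s + 2)*(s + 5)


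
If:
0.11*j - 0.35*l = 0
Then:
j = 3.18181818181818*l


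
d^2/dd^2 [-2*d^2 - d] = -4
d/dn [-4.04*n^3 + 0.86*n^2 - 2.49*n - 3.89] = -12.12*n^2 + 1.72*n - 2.49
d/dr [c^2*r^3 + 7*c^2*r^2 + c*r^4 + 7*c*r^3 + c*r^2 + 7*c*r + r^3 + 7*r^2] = 3*c^2*r^2 + 14*c^2*r + 4*c*r^3 + 21*c*r^2 + 2*c*r + 7*c + 3*r^2 + 14*r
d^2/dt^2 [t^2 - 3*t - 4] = 2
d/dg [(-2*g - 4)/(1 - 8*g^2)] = 2*(8*g^2 - 16*g*(g + 2) - 1)/(8*g^2 - 1)^2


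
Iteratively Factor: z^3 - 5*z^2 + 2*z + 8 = (z - 4)*(z^2 - z - 2) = (z - 4)*(z + 1)*(z - 2)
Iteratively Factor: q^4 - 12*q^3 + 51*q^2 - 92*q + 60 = (q - 5)*(q^3 - 7*q^2 + 16*q - 12) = (q - 5)*(q - 2)*(q^2 - 5*q + 6) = (q - 5)*(q - 3)*(q - 2)*(q - 2)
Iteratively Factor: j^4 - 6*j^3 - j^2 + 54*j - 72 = (j - 4)*(j^3 - 2*j^2 - 9*j + 18) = (j - 4)*(j - 2)*(j^2 - 9) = (j - 4)*(j - 2)*(j + 3)*(j - 3)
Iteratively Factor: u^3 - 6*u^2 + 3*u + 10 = (u - 2)*(u^2 - 4*u - 5) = (u - 2)*(u + 1)*(u - 5)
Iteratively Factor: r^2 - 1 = (r + 1)*(r - 1)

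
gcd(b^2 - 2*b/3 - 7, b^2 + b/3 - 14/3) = b + 7/3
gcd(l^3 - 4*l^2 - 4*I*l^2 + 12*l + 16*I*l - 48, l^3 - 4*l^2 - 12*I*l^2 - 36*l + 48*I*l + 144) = l^2 + l*(-4 - 6*I) + 24*I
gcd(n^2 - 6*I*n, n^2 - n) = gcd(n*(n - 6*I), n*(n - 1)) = n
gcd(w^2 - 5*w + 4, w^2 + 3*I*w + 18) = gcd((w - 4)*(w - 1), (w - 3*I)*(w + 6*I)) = 1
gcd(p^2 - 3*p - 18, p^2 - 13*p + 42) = p - 6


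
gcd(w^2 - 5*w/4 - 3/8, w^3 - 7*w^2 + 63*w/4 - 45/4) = w - 3/2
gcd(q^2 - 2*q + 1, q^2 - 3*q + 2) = q - 1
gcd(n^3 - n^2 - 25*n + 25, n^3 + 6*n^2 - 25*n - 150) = n^2 - 25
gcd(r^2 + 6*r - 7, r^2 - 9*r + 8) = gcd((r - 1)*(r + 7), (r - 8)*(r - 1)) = r - 1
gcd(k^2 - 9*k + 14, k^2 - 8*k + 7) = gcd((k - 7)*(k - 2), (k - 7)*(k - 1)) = k - 7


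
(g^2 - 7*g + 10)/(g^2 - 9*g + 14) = (g - 5)/(g - 7)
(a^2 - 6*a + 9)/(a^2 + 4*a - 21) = (a - 3)/(a + 7)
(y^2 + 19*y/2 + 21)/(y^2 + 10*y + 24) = (y + 7/2)/(y + 4)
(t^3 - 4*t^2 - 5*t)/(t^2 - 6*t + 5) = t*(t + 1)/(t - 1)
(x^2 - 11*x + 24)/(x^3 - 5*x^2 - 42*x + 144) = 1/(x + 6)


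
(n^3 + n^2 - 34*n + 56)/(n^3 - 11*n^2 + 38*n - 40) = (n + 7)/(n - 5)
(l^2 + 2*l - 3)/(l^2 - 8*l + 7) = (l + 3)/(l - 7)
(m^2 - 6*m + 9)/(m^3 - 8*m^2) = (m^2 - 6*m + 9)/(m^2*(m - 8))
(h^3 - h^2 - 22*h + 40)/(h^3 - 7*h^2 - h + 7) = (h^3 - h^2 - 22*h + 40)/(h^3 - 7*h^2 - h + 7)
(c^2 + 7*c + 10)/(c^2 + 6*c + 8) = (c + 5)/(c + 4)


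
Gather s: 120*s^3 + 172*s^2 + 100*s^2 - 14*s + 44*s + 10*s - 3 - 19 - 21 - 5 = 120*s^3 + 272*s^2 + 40*s - 48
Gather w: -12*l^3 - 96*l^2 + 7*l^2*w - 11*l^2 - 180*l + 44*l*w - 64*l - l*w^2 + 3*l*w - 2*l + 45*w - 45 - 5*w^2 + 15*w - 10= -12*l^3 - 107*l^2 - 246*l + w^2*(-l - 5) + w*(7*l^2 + 47*l + 60) - 55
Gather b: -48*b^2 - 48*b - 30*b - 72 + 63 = -48*b^2 - 78*b - 9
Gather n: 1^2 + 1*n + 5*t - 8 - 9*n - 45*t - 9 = -8*n - 40*t - 16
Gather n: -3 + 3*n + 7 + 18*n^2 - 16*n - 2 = 18*n^2 - 13*n + 2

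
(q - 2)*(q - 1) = q^2 - 3*q + 2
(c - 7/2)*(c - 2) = c^2 - 11*c/2 + 7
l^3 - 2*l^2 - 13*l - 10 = (l - 5)*(l + 1)*(l + 2)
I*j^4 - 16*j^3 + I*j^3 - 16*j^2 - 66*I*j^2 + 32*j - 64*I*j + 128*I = (j + 2)*(j + 8*I)^2*(I*j - I)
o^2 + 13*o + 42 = (o + 6)*(o + 7)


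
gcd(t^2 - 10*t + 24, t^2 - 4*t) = t - 4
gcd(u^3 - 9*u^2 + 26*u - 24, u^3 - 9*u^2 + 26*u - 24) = u^3 - 9*u^2 + 26*u - 24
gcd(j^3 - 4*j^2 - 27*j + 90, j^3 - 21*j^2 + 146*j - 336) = j - 6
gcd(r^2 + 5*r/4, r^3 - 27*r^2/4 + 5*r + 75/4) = r + 5/4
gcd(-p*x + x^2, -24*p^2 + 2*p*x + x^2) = 1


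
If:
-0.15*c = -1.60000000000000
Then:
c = 10.67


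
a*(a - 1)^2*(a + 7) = a^4 + 5*a^3 - 13*a^2 + 7*a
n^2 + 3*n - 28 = (n - 4)*(n + 7)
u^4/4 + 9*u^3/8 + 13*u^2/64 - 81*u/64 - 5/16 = (u/4 + 1)*(u - 1)*(u + 1/4)*(u + 5/4)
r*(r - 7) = r^2 - 7*r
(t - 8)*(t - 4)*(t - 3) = t^3 - 15*t^2 + 68*t - 96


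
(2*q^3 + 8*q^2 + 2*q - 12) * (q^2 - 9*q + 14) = 2*q^5 - 10*q^4 - 42*q^3 + 82*q^2 + 136*q - 168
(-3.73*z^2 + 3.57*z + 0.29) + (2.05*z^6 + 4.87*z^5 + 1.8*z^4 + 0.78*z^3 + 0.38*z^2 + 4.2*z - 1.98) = 2.05*z^6 + 4.87*z^5 + 1.8*z^4 + 0.78*z^3 - 3.35*z^2 + 7.77*z - 1.69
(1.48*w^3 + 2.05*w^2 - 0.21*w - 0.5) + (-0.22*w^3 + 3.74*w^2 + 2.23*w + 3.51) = 1.26*w^3 + 5.79*w^2 + 2.02*w + 3.01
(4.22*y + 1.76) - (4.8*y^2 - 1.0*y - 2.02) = -4.8*y^2 + 5.22*y + 3.78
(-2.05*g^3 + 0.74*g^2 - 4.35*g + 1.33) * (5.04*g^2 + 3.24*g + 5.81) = -10.332*g^5 - 2.9124*g^4 - 31.4369*g^3 - 3.0914*g^2 - 20.9643*g + 7.7273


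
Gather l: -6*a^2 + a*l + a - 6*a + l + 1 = -6*a^2 - 5*a + l*(a + 1) + 1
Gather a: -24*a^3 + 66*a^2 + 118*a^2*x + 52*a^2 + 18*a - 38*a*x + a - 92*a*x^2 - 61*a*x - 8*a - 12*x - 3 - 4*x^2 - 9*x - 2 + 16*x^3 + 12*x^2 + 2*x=-24*a^3 + a^2*(118*x + 118) + a*(-92*x^2 - 99*x + 11) + 16*x^3 + 8*x^2 - 19*x - 5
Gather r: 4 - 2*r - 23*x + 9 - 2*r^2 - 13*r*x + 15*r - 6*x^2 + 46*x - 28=-2*r^2 + r*(13 - 13*x) - 6*x^2 + 23*x - 15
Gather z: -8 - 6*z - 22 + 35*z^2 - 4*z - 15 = 35*z^2 - 10*z - 45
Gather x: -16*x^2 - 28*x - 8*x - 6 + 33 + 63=-16*x^2 - 36*x + 90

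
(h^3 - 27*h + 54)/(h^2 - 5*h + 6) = (h^2 + 3*h - 18)/(h - 2)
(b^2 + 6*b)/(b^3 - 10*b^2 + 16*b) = (b + 6)/(b^2 - 10*b + 16)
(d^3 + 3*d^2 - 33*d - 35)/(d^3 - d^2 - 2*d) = (d^2 + 2*d - 35)/(d*(d - 2))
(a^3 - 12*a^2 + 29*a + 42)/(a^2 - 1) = (a^2 - 13*a + 42)/(a - 1)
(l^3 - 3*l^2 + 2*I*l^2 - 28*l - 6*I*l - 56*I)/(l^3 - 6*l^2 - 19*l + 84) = (l + 2*I)/(l - 3)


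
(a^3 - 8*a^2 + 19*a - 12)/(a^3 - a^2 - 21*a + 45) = (a^2 - 5*a + 4)/(a^2 + 2*a - 15)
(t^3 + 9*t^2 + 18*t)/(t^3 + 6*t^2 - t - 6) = t*(t + 3)/(t^2 - 1)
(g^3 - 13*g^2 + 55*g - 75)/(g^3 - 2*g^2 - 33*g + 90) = (g - 5)/(g + 6)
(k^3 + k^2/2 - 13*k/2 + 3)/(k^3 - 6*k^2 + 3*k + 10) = (2*k^2 + 5*k - 3)/(2*(k^2 - 4*k - 5))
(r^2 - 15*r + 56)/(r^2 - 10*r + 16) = (r - 7)/(r - 2)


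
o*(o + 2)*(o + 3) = o^3 + 5*o^2 + 6*o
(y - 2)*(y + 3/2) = y^2 - y/2 - 3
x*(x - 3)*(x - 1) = x^3 - 4*x^2 + 3*x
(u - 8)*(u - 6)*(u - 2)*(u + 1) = u^4 - 15*u^3 + 60*u^2 - 20*u - 96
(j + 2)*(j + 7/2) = j^2 + 11*j/2 + 7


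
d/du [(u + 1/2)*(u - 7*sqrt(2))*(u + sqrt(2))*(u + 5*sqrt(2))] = 4*u^3 - 3*sqrt(2)*u^2 + 3*u^2/2 - 148*u - sqrt(2)*u - 70*sqrt(2) - 37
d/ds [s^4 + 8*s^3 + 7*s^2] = 2*s*(2*s^2 + 12*s + 7)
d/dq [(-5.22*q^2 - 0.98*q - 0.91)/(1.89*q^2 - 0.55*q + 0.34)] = (4.7232*q^2 - 0.1098*q - 0.8337)/(3.5721*q^4 - 2.079*q^3 + 1.5877*q^2 - 0.374*q + 0.1156)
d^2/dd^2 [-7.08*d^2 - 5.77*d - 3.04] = -14.1600000000000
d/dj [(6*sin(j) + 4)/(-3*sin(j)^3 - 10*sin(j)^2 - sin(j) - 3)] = 2*(18*sin(j)^3 + 48*sin(j)^2 + 40*sin(j) - 7)*cos(j)/(3*sin(j)^3 + 10*sin(j)^2 + sin(j) + 3)^2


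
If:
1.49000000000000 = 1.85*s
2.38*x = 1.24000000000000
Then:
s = 0.81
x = 0.52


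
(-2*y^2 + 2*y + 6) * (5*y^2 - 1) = -10*y^4 + 10*y^3 + 32*y^2 - 2*y - 6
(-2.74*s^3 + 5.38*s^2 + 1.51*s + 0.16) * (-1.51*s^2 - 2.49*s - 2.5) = 4.1374*s^5 - 1.3012*s^4 - 8.8263*s^3 - 17.4515*s^2 - 4.1734*s - 0.4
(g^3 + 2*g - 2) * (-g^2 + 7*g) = -g^5 + 7*g^4 - 2*g^3 + 16*g^2 - 14*g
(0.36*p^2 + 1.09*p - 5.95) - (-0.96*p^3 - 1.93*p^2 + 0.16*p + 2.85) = 0.96*p^3 + 2.29*p^2 + 0.93*p - 8.8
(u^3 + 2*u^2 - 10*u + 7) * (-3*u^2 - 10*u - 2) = -3*u^5 - 16*u^4 + 8*u^3 + 75*u^2 - 50*u - 14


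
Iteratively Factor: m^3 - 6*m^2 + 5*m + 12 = (m + 1)*(m^2 - 7*m + 12) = (m - 3)*(m + 1)*(m - 4)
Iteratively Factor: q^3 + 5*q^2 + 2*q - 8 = (q + 2)*(q^2 + 3*q - 4) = (q - 1)*(q + 2)*(q + 4)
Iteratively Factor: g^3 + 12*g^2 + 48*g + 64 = (g + 4)*(g^2 + 8*g + 16) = (g + 4)^2*(g + 4)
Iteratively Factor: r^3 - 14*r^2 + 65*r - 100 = (r - 5)*(r^2 - 9*r + 20) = (r - 5)^2*(r - 4)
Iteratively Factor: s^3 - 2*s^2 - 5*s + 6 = (s + 2)*(s^2 - 4*s + 3) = (s - 1)*(s + 2)*(s - 3)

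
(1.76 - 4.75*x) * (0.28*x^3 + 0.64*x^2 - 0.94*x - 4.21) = -1.33*x^4 - 2.5472*x^3 + 5.5914*x^2 + 18.3431*x - 7.4096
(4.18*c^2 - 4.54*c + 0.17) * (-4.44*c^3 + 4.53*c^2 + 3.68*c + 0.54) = -18.5592*c^5 + 39.093*c^4 - 5.9386*c^3 - 13.6799*c^2 - 1.826*c + 0.0918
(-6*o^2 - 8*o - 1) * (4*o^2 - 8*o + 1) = -24*o^4 + 16*o^3 + 54*o^2 - 1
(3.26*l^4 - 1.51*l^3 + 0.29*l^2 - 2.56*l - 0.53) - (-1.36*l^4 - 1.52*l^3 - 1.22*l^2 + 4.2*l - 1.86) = 4.62*l^4 + 0.01*l^3 + 1.51*l^2 - 6.76*l + 1.33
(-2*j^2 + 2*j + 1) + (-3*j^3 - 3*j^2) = -3*j^3 - 5*j^2 + 2*j + 1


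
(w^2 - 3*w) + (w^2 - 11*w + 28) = 2*w^2 - 14*w + 28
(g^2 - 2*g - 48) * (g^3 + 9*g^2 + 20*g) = g^5 + 7*g^4 - 46*g^3 - 472*g^2 - 960*g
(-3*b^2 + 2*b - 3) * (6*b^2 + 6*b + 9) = -18*b^4 - 6*b^3 - 33*b^2 - 27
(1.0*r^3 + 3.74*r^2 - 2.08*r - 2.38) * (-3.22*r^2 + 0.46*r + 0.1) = -3.22*r^5 - 11.5828*r^4 + 8.518*r^3 + 7.0808*r^2 - 1.3028*r - 0.238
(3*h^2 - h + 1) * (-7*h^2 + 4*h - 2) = -21*h^4 + 19*h^3 - 17*h^2 + 6*h - 2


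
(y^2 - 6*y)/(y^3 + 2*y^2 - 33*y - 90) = y/(y^2 + 8*y + 15)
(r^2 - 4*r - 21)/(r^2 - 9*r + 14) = (r + 3)/(r - 2)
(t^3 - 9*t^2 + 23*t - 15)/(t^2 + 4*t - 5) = (t^2 - 8*t + 15)/(t + 5)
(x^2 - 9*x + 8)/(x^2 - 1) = (x - 8)/(x + 1)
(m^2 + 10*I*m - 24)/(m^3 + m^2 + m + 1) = (m^2 + 10*I*m - 24)/(m^3 + m^2 + m + 1)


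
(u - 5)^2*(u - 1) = u^3 - 11*u^2 + 35*u - 25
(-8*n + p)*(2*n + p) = -16*n^2 - 6*n*p + p^2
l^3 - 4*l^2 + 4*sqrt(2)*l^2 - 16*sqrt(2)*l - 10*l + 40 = (l - 4)*(l - sqrt(2))*(l + 5*sqrt(2))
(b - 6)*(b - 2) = b^2 - 8*b + 12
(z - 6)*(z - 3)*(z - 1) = z^3 - 10*z^2 + 27*z - 18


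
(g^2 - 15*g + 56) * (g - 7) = g^3 - 22*g^2 + 161*g - 392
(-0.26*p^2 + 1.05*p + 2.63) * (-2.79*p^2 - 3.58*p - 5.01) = 0.7254*p^4 - 1.9987*p^3 - 9.7941*p^2 - 14.6759*p - 13.1763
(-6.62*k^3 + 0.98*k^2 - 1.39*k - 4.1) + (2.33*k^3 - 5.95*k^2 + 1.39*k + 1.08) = -4.29*k^3 - 4.97*k^2 - 3.02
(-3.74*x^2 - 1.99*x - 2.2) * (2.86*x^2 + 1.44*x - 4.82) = -10.6964*x^4 - 11.077*x^3 + 8.8692*x^2 + 6.4238*x + 10.604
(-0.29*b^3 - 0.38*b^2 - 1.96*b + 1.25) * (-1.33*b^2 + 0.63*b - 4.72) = 0.3857*b^5 + 0.3227*b^4 + 3.7362*b^3 - 1.1037*b^2 + 10.0387*b - 5.9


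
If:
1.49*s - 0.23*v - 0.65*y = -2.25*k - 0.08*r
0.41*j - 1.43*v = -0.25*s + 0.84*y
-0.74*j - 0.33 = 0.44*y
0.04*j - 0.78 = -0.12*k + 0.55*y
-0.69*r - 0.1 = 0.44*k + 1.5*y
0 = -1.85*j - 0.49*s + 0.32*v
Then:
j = 0.36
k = 0.17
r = 2.70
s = -0.87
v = 0.75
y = -1.36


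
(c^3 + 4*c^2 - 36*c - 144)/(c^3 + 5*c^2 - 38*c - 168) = (c + 6)/(c + 7)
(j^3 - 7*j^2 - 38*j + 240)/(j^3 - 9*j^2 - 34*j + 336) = (j - 5)/(j - 7)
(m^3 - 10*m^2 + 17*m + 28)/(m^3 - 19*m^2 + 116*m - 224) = (m + 1)/(m - 8)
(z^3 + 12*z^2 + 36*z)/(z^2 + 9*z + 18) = z*(z + 6)/(z + 3)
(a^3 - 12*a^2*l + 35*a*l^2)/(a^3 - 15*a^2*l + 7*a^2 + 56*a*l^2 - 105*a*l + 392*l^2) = a*(a - 5*l)/(a^2 - 8*a*l + 7*a - 56*l)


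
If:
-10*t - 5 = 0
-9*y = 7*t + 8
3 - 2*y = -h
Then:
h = -4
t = -1/2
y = -1/2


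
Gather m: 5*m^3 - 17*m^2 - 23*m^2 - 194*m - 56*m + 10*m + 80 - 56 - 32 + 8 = 5*m^3 - 40*m^2 - 240*m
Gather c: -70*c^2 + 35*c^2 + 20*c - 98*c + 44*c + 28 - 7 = -35*c^2 - 34*c + 21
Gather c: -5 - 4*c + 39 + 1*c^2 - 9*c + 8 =c^2 - 13*c + 42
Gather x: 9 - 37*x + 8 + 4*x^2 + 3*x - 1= 4*x^2 - 34*x + 16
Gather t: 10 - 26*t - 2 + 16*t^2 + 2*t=16*t^2 - 24*t + 8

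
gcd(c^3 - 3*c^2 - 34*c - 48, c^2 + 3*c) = c + 3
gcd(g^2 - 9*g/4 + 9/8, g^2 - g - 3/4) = g - 3/2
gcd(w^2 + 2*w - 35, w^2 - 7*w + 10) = w - 5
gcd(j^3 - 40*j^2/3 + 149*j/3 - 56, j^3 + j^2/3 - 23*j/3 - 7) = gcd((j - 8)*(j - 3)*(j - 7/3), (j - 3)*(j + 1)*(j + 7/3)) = j - 3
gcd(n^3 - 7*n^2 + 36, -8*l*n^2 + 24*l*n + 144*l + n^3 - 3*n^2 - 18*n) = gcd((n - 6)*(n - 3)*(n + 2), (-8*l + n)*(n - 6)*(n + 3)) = n - 6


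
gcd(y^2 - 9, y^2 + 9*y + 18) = y + 3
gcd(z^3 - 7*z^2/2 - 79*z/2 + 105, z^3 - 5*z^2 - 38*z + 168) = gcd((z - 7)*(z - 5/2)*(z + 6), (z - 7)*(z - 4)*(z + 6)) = z^2 - z - 42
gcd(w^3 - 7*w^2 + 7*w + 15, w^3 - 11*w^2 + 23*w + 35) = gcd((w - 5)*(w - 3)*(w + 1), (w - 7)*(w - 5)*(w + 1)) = w^2 - 4*w - 5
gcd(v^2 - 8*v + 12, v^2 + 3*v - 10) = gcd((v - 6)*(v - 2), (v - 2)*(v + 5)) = v - 2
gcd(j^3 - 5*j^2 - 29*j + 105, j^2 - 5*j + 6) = j - 3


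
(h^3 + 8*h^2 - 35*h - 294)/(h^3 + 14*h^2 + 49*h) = (h - 6)/h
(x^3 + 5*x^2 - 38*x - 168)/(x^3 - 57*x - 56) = (x^2 - 2*x - 24)/(x^2 - 7*x - 8)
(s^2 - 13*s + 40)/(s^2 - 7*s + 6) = (s^2 - 13*s + 40)/(s^2 - 7*s + 6)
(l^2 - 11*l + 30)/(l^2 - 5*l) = (l - 6)/l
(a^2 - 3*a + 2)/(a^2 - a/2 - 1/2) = 2*(a - 2)/(2*a + 1)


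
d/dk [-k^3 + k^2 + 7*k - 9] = -3*k^2 + 2*k + 7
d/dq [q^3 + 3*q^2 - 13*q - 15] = 3*q^2 + 6*q - 13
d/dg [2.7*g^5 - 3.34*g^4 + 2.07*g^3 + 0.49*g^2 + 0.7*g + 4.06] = 13.5*g^4 - 13.36*g^3 + 6.21*g^2 + 0.98*g + 0.7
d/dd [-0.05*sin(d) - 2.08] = -0.05*cos(d)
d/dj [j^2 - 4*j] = 2*j - 4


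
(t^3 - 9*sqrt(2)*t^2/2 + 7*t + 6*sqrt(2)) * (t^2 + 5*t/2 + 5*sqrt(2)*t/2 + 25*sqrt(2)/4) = t^5 - 2*sqrt(2)*t^4 + 5*t^4/2 - 31*t^3/2 - 5*sqrt(2)*t^3 - 155*t^2/4 + 47*sqrt(2)*t^2/2 + 30*t + 235*sqrt(2)*t/4 + 75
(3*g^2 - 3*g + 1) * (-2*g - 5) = -6*g^3 - 9*g^2 + 13*g - 5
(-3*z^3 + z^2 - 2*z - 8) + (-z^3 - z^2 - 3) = -4*z^3 - 2*z - 11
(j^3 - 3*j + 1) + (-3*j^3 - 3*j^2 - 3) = -2*j^3 - 3*j^2 - 3*j - 2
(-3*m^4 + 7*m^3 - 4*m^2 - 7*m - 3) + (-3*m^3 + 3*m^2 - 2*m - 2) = -3*m^4 + 4*m^3 - m^2 - 9*m - 5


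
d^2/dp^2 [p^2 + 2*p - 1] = 2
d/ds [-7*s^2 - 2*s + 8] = -14*s - 2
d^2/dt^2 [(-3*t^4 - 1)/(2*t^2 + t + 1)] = 2*(-12*t^6 - 18*t^5 - 27*t^4 - 24*t^3 - 30*t^2 - 6*t + 1)/(8*t^6 + 12*t^5 + 18*t^4 + 13*t^3 + 9*t^2 + 3*t + 1)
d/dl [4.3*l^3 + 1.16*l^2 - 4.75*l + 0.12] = 12.9*l^2 + 2.32*l - 4.75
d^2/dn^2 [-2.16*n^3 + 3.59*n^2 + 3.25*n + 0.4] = 7.18 - 12.96*n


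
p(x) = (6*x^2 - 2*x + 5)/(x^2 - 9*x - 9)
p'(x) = (9 - 2*x)*(6*x^2 - 2*x + 5)/(x^2 - 9*x - 9)^2 + (12*x - 2)/(x^2 - 9*x - 9) = (-52*x^2 - 118*x + 63)/(x^4 - 18*x^3 + 63*x^2 + 162*x + 81)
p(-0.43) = -1.41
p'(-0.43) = 4.26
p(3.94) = -3.12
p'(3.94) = -1.44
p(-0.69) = -3.99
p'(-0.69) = 22.35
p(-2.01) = 2.53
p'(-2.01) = 0.52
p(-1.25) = 4.43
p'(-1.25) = 8.89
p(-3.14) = 2.42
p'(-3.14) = -0.09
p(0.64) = -0.43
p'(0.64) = -0.16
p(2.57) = -1.55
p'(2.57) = -0.90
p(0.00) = -0.56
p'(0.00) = 0.78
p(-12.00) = 3.67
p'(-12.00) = -0.10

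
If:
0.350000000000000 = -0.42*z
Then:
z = -0.83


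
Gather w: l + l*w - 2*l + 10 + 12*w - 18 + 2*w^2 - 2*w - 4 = -l + 2*w^2 + w*(l + 10) - 12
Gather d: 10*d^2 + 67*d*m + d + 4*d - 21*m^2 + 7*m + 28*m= 10*d^2 + d*(67*m + 5) - 21*m^2 + 35*m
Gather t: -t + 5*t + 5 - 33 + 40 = 4*t + 12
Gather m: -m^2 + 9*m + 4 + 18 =-m^2 + 9*m + 22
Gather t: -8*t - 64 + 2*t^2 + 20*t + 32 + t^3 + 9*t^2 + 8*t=t^3 + 11*t^2 + 20*t - 32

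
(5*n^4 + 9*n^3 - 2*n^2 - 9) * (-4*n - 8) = -20*n^5 - 76*n^4 - 64*n^3 + 16*n^2 + 36*n + 72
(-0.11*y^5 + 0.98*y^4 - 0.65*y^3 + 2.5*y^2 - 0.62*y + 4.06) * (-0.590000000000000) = 0.0649*y^5 - 0.5782*y^4 + 0.3835*y^3 - 1.475*y^2 + 0.3658*y - 2.3954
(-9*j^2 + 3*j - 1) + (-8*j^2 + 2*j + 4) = -17*j^2 + 5*j + 3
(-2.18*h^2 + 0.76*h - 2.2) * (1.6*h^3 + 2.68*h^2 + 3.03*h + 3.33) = -3.488*h^5 - 4.6264*h^4 - 8.0886*h^3 - 10.8526*h^2 - 4.1352*h - 7.326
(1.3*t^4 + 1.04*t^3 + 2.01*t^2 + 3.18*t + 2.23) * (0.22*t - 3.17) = 0.286*t^5 - 3.8922*t^4 - 2.8546*t^3 - 5.6721*t^2 - 9.59*t - 7.0691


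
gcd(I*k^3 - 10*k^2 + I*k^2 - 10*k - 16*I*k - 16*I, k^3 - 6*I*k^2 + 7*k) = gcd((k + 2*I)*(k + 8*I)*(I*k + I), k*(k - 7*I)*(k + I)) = 1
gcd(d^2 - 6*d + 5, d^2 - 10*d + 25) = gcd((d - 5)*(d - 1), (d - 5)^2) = d - 5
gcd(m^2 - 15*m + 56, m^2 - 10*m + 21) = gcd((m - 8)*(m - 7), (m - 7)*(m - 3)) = m - 7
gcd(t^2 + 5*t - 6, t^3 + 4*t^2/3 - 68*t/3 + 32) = t + 6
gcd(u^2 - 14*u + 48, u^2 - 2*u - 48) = u - 8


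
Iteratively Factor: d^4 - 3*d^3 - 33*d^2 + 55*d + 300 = (d - 5)*(d^3 + 2*d^2 - 23*d - 60) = (d - 5)*(d + 3)*(d^2 - d - 20) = (d - 5)*(d + 3)*(d + 4)*(d - 5)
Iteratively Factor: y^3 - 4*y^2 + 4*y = (y - 2)*(y^2 - 2*y) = (y - 2)^2*(y)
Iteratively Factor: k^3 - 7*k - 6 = (k + 1)*(k^2 - k - 6) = (k - 3)*(k + 1)*(k + 2)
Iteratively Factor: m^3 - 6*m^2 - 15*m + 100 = (m - 5)*(m^2 - m - 20) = (m - 5)*(m + 4)*(m - 5)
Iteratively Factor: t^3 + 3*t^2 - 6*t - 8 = (t - 2)*(t^2 + 5*t + 4) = (t - 2)*(t + 4)*(t + 1)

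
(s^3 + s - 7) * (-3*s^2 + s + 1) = -3*s^5 + s^4 - 2*s^3 + 22*s^2 - 6*s - 7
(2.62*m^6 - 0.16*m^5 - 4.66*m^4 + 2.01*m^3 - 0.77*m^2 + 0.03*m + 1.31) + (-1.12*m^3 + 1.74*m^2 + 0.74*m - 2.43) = 2.62*m^6 - 0.16*m^5 - 4.66*m^4 + 0.89*m^3 + 0.97*m^2 + 0.77*m - 1.12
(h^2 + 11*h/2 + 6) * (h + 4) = h^3 + 19*h^2/2 + 28*h + 24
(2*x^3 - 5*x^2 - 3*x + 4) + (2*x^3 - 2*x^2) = 4*x^3 - 7*x^2 - 3*x + 4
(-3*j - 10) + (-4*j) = -7*j - 10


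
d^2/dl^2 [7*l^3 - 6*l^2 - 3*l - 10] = 42*l - 12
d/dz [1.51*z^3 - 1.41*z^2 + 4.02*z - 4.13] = 4.53*z^2 - 2.82*z + 4.02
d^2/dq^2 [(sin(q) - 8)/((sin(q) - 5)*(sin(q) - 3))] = (-sin(q)^5 + 24*sin(q)^4 - 100*sin(q)^3 - 136*sin(q)^2 + 1029*sin(q) - 544)/((sin(q) - 5)^3*(sin(q) - 3)^3)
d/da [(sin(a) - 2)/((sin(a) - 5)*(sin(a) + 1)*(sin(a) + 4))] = 2*(-sin(a)^3 + 3*sin(a)^2 - 31)*cos(a)/((sin(a) - 5)^2*(sin(a) + 1)^2*(sin(a) + 4)^2)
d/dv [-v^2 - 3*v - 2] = -2*v - 3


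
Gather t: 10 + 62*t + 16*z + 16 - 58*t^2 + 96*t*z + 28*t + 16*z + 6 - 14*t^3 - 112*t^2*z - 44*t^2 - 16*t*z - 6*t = -14*t^3 + t^2*(-112*z - 102) + t*(80*z + 84) + 32*z + 32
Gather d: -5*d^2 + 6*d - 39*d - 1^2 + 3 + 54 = -5*d^2 - 33*d + 56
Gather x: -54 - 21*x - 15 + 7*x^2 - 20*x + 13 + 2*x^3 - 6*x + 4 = 2*x^3 + 7*x^2 - 47*x - 52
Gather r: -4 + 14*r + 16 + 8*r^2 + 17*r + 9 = 8*r^2 + 31*r + 21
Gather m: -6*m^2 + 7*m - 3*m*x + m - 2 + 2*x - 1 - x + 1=-6*m^2 + m*(8 - 3*x) + x - 2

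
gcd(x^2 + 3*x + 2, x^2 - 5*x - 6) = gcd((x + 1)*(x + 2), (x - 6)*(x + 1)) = x + 1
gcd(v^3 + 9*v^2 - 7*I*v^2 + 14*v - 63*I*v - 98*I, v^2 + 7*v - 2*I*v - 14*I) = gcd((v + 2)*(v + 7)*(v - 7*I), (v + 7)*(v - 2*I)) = v + 7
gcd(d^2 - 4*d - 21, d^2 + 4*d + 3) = d + 3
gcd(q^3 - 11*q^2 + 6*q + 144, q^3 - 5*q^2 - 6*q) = q - 6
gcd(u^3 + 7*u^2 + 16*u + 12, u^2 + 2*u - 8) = 1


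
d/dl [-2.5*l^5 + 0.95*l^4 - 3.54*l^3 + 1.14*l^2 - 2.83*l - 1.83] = -12.5*l^4 + 3.8*l^3 - 10.62*l^2 + 2.28*l - 2.83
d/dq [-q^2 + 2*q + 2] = 2 - 2*q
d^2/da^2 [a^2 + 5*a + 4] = 2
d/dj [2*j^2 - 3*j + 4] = 4*j - 3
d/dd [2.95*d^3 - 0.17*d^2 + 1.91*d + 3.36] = 8.85*d^2 - 0.34*d + 1.91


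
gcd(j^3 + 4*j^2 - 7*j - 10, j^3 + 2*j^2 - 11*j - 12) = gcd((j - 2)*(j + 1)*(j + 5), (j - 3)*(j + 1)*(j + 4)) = j + 1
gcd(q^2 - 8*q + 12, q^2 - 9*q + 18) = q - 6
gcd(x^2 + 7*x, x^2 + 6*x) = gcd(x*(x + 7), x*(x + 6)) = x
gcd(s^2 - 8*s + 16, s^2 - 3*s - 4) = s - 4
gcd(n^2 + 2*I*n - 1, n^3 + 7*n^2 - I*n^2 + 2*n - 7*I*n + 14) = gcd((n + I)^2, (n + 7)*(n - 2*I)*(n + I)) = n + I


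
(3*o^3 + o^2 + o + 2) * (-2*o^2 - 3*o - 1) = -6*o^5 - 11*o^4 - 8*o^3 - 8*o^2 - 7*o - 2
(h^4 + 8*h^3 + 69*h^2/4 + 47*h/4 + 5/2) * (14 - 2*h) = -2*h^5 - 2*h^4 + 155*h^3/2 + 218*h^2 + 319*h/2 + 35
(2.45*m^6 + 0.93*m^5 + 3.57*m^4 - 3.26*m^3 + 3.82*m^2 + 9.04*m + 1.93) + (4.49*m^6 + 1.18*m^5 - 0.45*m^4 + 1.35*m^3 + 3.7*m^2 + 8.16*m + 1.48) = 6.94*m^6 + 2.11*m^5 + 3.12*m^4 - 1.91*m^3 + 7.52*m^2 + 17.2*m + 3.41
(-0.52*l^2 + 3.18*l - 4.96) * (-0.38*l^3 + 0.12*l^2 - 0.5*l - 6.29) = 0.1976*l^5 - 1.2708*l^4 + 2.5264*l^3 + 1.0856*l^2 - 17.5222*l + 31.1984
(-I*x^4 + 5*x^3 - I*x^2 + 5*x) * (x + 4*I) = -I*x^5 + 9*x^4 + 19*I*x^3 + 9*x^2 + 20*I*x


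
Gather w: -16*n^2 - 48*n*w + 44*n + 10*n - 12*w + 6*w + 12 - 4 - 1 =-16*n^2 + 54*n + w*(-48*n - 6) + 7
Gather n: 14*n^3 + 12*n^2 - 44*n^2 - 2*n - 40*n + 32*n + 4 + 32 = 14*n^3 - 32*n^2 - 10*n + 36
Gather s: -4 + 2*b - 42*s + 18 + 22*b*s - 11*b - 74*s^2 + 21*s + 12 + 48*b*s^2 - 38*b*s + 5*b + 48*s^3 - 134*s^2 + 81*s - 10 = -4*b + 48*s^3 + s^2*(48*b - 208) + s*(60 - 16*b) + 16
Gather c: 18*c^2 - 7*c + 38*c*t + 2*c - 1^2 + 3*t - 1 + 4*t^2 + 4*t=18*c^2 + c*(38*t - 5) + 4*t^2 + 7*t - 2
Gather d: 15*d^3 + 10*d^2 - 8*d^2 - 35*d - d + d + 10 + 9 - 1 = 15*d^3 + 2*d^2 - 35*d + 18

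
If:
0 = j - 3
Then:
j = 3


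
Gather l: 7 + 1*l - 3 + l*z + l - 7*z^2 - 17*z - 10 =l*(z + 2) - 7*z^2 - 17*z - 6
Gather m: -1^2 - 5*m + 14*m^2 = 14*m^2 - 5*m - 1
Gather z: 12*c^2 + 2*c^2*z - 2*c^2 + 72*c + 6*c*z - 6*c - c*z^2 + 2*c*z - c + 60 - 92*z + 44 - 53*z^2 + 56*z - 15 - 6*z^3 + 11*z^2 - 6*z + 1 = 10*c^2 + 65*c - 6*z^3 + z^2*(-c - 42) + z*(2*c^2 + 8*c - 42) + 90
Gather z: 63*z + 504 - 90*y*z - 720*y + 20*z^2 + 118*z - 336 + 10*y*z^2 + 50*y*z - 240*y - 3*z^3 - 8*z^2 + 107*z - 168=-960*y - 3*z^3 + z^2*(10*y + 12) + z*(288 - 40*y)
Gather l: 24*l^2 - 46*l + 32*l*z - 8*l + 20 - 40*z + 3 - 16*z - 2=24*l^2 + l*(32*z - 54) - 56*z + 21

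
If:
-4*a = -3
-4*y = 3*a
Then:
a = 3/4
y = -9/16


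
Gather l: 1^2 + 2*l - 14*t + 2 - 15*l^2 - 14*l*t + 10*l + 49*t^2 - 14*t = -15*l^2 + l*(12 - 14*t) + 49*t^2 - 28*t + 3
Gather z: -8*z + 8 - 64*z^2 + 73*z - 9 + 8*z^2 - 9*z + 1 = -56*z^2 + 56*z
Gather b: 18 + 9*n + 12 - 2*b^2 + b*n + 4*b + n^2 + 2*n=-2*b^2 + b*(n + 4) + n^2 + 11*n + 30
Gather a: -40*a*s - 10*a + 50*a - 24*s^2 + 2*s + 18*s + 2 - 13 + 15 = a*(40 - 40*s) - 24*s^2 + 20*s + 4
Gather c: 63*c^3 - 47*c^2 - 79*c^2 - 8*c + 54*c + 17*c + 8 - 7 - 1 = 63*c^3 - 126*c^2 + 63*c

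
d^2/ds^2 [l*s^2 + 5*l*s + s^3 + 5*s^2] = 2*l + 6*s + 10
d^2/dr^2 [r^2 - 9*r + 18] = 2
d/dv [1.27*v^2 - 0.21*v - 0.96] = 2.54*v - 0.21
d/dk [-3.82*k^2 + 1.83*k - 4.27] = 1.83 - 7.64*k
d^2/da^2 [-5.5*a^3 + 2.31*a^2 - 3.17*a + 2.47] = 4.62 - 33.0*a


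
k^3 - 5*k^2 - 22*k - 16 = (k - 8)*(k + 1)*(k + 2)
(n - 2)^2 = n^2 - 4*n + 4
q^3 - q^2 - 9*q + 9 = (q - 3)*(q - 1)*(q + 3)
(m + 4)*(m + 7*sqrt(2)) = m^2 + 4*m + 7*sqrt(2)*m + 28*sqrt(2)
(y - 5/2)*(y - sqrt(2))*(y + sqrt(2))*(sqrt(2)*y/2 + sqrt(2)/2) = sqrt(2)*y^4/2 - 3*sqrt(2)*y^3/4 - 9*sqrt(2)*y^2/4 + 3*sqrt(2)*y/2 + 5*sqrt(2)/2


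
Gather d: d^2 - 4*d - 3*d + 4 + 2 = d^2 - 7*d + 6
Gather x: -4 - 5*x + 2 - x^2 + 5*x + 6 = 4 - x^2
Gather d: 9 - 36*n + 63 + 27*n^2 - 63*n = 27*n^2 - 99*n + 72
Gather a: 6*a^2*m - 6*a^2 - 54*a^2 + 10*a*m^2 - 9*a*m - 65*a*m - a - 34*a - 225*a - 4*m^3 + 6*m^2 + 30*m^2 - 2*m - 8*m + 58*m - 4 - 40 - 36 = a^2*(6*m - 60) + a*(10*m^2 - 74*m - 260) - 4*m^3 + 36*m^2 + 48*m - 80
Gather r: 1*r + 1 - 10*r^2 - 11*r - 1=-10*r^2 - 10*r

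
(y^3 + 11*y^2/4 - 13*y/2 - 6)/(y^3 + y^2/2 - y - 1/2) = (4*y^3 + 11*y^2 - 26*y - 24)/(2*(2*y^3 + y^2 - 2*y - 1))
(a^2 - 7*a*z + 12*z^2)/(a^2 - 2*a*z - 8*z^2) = (a - 3*z)/(a + 2*z)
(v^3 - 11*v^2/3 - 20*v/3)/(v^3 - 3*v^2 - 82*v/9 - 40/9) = 3*v/(3*v + 2)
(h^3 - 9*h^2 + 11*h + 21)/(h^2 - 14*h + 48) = (h^3 - 9*h^2 + 11*h + 21)/(h^2 - 14*h + 48)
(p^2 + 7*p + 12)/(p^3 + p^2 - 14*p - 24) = (p + 4)/(p^2 - 2*p - 8)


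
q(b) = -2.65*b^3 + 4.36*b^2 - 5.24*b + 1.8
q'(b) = -7.95*b^2 + 8.72*b - 5.24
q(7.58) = -941.54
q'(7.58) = -395.92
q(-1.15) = 17.62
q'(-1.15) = -25.78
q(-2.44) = 79.04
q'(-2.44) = -73.85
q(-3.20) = 150.05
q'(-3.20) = -114.55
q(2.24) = -17.85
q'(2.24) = -25.60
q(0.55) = -0.20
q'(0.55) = -2.85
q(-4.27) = 309.98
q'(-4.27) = -187.43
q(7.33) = -846.01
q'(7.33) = -368.47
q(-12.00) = 5271.72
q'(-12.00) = -1254.68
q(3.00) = -46.23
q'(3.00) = -50.63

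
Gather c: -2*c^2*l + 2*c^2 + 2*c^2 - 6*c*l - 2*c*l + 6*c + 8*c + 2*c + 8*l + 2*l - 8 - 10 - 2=c^2*(4 - 2*l) + c*(16 - 8*l) + 10*l - 20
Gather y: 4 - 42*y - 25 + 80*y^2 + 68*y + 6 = 80*y^2 + 26*y - 15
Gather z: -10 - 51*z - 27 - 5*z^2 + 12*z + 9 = -5*z^2 - 39*z - 28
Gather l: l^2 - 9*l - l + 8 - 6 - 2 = l^2 - 10*l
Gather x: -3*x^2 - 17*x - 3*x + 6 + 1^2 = -3*x^2 - 20*x + 7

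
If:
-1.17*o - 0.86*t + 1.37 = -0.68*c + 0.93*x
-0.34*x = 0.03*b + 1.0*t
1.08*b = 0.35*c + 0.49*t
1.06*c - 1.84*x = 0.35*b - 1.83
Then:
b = 0.450344066088438*x - 0.617122177665669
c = 1.88454756899147*x - 1.93018185111602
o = 0.56026600326434*x + 0.0355167427840429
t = 0.0185136653299701 - 0.353510321982653*x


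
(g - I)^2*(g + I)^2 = g^4 + 2*g^2 + 1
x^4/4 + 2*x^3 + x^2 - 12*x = x*(x/4 + 1)*(x - 2)*(x + 6)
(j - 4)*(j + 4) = j^2 - 16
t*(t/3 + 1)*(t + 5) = t^3/3 + 8*t^2/3 + 5*t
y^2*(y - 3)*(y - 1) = y^4 - 4*y^3 + 3*y^2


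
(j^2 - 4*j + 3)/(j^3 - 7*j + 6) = (j - 3)/(j^2 + j - 6)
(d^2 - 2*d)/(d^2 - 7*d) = (d - 2)/(d - 7)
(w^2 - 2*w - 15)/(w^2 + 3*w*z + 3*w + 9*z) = (w - 5)/(w + 3*z)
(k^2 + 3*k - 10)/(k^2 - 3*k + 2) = (k + 5)/(k - 1)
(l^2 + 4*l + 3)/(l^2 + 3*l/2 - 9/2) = 2*(l + 1)/(2*l - 3)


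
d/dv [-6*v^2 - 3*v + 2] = -12*v - 3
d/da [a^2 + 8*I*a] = 2*a + 8*I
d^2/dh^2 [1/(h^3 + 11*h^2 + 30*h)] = 2*(-h*(3*h + 11)*(h^2 + 11*h + 30) + (3*h^2 + 22*h + 30)^2)/(h^3*(h^2 + 11*h + 30)^3)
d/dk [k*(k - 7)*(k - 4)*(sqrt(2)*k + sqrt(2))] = sqrt(2)*(4*k^3 - 30*k^2 + 34*k + 28)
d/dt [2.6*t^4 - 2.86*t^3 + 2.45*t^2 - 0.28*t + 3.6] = 10.4*t^3 - 8.58*t^2 + 4.9*t - 0.28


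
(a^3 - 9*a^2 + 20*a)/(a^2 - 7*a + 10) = a*(a - 4)/(a - 2)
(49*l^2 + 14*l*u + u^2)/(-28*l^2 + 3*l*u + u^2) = (7*l + u)/(-4*l + u)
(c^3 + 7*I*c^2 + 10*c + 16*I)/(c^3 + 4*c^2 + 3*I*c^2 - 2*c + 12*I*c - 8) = (c^2 + 6*I*c + 16)/(c^2 + 2*c*(2 + I) + 8*I)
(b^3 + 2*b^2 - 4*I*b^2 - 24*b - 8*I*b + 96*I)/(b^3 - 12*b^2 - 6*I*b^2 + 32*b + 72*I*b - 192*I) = (b^2 + b*(6 - 4*I) - 24*I)/(b^2 + b*(-8 - 6*I) + 48*I)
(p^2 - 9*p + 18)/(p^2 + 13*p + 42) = (p^2 - 9*p + 18)/(p^2 + 13*p + 42)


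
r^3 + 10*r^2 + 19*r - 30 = (r - 1)*(r + 5)*(r + 6)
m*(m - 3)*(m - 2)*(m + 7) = m^4 + 2*m^3 - 29*m^2 + 42*m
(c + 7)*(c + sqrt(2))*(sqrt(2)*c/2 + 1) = sqrt(2)*c^3/2 + 2*c^2 + 7*sqrt(2)*c^2/2 + sqrt(2)*c + 14*c + 7*sqrt(2)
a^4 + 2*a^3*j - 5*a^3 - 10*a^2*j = a^2*(a - 5)*(a + 2*j)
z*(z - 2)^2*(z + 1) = z^4 - 3*z^3 + 4*z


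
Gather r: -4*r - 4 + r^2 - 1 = r^2 - 4*r - 5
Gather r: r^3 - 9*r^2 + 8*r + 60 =r^3 - 9*r^2 + 8*r + 60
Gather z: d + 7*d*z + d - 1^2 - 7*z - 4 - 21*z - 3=2*d + z*(7*d - 28) - 8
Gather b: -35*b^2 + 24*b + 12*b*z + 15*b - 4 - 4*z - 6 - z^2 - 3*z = -35*b^2 + b*(12*z + 39) - z^2 - 7*z - 10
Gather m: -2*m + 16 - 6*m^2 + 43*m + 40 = -6*m^2 + 41*m + 56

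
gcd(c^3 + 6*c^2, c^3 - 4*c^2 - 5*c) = c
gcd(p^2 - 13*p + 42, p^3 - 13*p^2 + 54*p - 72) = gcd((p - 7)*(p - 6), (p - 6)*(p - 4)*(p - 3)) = p - 6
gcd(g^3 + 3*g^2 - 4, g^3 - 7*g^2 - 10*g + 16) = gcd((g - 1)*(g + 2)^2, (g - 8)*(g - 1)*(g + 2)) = g^2 + g - 2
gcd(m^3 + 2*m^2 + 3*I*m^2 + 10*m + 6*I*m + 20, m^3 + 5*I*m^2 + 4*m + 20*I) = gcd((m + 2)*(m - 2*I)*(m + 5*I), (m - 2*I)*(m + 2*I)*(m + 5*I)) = m^2 + 3*I*m + 10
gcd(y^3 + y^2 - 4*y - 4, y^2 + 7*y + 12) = 1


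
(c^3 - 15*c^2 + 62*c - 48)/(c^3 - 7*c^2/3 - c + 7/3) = 3*(c^2 - 14*c + 48)/(3*c^2 - 4*c - 7)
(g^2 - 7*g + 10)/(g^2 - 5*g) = (g - 2)/g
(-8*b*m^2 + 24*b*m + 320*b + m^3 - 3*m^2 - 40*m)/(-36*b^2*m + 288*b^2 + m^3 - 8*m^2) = (8*b*m + 40*b - m^2 - 5*m)/(36*b^2 - m^2)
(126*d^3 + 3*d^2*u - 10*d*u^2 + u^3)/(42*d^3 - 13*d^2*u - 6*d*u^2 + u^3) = (-6*d + u)/(-2*d + u)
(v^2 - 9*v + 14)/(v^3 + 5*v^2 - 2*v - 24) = (v - 7)/(v^2 + 7*v + 12)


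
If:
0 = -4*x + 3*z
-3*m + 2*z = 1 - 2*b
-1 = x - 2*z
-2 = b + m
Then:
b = -33/25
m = -17/25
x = 3/5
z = 4/5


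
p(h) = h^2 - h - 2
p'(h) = 2*h - 1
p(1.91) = -0.26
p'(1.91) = 2.82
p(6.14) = 29.56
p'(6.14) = 11.28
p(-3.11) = 10.78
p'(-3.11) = -7.22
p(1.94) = -0.18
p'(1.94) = 2.88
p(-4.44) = 22.15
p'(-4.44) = -9.88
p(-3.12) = 10.85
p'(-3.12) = -7.24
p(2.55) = 1.95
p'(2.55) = 4.10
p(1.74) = -0.71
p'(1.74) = 2.48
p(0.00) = -2.00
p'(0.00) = -1.00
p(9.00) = 70.00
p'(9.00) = 17.00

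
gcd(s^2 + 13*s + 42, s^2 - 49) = s + 7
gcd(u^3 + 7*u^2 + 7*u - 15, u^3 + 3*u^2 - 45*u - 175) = u + 5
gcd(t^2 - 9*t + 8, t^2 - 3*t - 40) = t - 8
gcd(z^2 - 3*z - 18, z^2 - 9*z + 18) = z - 6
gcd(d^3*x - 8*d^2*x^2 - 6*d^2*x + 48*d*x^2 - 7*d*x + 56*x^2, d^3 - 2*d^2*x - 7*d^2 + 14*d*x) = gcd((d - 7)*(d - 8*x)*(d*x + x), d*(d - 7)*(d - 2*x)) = d - 7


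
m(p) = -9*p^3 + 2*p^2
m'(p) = -27*p^2 + 4*p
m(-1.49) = 34.21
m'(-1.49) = -65.90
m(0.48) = -0.53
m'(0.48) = -4.30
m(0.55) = -0.89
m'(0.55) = -5.97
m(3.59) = -390.64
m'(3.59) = -333.62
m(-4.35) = 778.66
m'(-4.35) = -528.31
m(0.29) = -0.05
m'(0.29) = -1.11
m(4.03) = -556.58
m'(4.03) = -422.38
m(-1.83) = 61.85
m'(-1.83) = -97.74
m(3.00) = -225.00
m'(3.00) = -231.00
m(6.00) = -1872.00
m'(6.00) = -948.00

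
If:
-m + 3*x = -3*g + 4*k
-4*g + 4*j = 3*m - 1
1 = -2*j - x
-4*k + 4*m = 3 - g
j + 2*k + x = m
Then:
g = -84/23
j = -121/46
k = 3/92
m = 39/23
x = 98/23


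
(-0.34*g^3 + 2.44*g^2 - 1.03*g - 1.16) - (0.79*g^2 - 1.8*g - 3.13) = -0.34*g^3 + 1.65*g^2 + 0.77*g + 1.97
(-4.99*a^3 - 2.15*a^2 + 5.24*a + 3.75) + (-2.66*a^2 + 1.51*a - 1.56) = -4.99*a^3 - 4.81*a^2 + 6.75*a + 2.19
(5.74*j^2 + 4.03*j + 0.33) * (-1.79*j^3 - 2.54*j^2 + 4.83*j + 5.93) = -10.2746*j^5 - 21.7933*j^4 + 16.8973*j^3 + 52.6649*j^2 + 25.4918*j + 1.9569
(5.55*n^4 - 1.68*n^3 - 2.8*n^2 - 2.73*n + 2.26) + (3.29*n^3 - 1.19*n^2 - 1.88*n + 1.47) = 5.55*n^4 + 1.61*n^3 - 3.99*n^2 - 4.61*n + 3.73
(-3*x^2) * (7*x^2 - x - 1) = -21*x^4 + 3*x^3 + 3*x^2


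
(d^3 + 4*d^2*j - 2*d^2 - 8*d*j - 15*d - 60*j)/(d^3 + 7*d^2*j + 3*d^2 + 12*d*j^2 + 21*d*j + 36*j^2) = (d - 5)/(d + 3*j)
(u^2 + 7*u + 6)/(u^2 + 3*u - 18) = (u + 1)/(u - 3)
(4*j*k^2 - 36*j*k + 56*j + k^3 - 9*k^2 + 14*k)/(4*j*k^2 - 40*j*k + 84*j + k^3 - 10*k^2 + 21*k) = (k - 2)/(k - 3)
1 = 1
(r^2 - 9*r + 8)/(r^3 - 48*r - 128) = (r - 1)/(r^2 + 8*r + 16)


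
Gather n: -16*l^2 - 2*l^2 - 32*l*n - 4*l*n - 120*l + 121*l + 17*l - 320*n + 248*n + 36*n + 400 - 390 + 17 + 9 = -18*l^2 + 18*l + n*(-36*l - 36) + 36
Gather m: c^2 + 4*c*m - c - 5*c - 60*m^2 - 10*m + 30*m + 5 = c^2 - 6*c - 60*m^2 + m*(4*c + 20) + 5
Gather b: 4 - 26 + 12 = -10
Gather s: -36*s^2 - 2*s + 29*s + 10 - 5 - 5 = -36*s^2 + 27*s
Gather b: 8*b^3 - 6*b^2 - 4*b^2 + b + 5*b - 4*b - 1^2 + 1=8*b^3 - 10*b^2 + 2*b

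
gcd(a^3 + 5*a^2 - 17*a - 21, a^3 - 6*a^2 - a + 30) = a - 3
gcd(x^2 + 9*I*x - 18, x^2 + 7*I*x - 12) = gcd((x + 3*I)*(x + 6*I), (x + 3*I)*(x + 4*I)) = x + 3*I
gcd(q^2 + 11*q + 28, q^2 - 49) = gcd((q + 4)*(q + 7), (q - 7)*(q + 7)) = q + 7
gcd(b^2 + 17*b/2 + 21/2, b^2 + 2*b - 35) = b + 7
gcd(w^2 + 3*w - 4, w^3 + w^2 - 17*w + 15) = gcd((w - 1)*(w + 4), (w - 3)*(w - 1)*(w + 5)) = w - 1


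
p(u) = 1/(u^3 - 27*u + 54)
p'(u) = (27 - 3*u^2)/(u^3 - 27*u + 54)^2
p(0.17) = 0.02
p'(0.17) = 0.01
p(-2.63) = 0.01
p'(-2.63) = 0.00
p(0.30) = 0.02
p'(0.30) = 0.01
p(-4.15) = 0.01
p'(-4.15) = -0.00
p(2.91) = 13.86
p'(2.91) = 306.36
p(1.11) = 0.04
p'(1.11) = 0.04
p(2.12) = 0.16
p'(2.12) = 0.34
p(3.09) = 13.58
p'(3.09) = -303.31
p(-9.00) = 0.00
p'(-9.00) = 0.00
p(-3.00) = 0.01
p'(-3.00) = 0.00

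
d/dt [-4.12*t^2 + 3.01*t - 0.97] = 3.01 - 8.24*t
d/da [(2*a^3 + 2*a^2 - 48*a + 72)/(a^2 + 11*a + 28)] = 2*(a^4 + 22*a^3 + 119*a^2 - 16*a - 1068)/(a^4 + 22*a^3 + 177*a^2 + 616*a + 784)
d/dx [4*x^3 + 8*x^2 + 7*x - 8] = 12*x^2 + 16*x + 7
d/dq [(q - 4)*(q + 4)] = 2*q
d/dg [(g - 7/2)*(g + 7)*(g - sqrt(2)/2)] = 3*g^2 - sqrt(2)*g + 7*g - 49/2 - 7*sqrt(2)/4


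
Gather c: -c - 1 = -c - 1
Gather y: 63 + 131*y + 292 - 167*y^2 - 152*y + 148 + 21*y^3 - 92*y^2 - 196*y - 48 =21*y^3 - 259*y^2 - 217*y + 455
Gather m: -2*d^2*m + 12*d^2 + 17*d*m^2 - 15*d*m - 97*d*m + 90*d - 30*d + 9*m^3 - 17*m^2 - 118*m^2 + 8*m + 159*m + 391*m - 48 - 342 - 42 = 12*d^2 + 60*d + 9*m^3 + m^2*(17*d - 135) + m*(-2*d^2 - 112*d + 558) - 432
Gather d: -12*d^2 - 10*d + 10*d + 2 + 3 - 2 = 3 - 12*d^2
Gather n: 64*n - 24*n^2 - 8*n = -24*n^2 + 56*n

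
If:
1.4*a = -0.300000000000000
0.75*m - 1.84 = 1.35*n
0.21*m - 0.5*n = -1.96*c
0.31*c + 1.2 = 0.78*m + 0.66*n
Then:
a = -0.21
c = -0.29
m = 1.75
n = -0.39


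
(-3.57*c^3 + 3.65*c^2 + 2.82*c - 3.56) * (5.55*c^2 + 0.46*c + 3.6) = -19.8135*c^5 + 18.6153*c^4 + 4.478*c^3 - 5.3208*c^2 + 8.5144*c - 12.816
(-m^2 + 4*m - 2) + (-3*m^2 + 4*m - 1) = -4*m^2 + 8*m - 3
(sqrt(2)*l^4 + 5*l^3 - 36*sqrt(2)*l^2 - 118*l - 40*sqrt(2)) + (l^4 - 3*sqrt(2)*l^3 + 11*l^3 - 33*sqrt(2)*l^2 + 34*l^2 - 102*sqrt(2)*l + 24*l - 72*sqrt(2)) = l^4 + sqrt(2)*l^4 - 3*sqrt(2)*l^3 + 16*l^3 - 69*sqrt(2)*l^2 + 34*l^2 - 102*sqrt(2)*l - 94*l - 112*sqrt(2)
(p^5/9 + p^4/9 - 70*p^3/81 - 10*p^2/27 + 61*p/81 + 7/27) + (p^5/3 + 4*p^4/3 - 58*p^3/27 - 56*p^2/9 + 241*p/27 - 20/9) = 4*p^5/9 + 13*p^4/9 - 244*p^3/81 - 178*p^2/27 + 784*p/81 - 53/27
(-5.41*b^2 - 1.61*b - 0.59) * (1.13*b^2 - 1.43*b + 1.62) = -6.1133*b^4 + 5.917*b^3 - 7.1286*b^2 - 1.7645*b - 0.9558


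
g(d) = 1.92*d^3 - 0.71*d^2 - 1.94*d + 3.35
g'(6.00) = 196.90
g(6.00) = 380.87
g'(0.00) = -1.94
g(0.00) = 3.35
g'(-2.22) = 29.60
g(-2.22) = -16.85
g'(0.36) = -1.70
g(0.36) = 2.65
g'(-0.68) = 1.69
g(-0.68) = 3.74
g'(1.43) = 7.81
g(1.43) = 4.74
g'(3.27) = 55.01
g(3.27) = 56.55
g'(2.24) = 23.78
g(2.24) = 17.02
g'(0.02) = -1.97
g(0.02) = 3.31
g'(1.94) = 16.98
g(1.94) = 10.93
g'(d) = 5.76*d^2 - 1.42*d - 1.94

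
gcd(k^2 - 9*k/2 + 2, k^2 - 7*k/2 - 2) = k - 4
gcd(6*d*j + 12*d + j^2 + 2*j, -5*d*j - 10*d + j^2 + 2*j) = j + 2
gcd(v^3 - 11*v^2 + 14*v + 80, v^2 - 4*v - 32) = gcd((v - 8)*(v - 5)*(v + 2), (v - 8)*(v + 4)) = v - 8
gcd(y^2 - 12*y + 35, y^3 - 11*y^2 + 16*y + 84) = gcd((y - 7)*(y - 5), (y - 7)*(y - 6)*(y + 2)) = y - 7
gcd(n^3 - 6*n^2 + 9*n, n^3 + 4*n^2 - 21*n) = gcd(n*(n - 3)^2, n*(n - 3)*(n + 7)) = n^2 - 3*n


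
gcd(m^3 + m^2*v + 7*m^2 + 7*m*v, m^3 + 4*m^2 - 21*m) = m^2 + 7*m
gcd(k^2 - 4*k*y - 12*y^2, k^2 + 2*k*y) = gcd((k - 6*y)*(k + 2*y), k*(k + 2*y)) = k + 2*y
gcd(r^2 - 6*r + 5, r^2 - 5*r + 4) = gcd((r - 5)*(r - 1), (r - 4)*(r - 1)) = r - 1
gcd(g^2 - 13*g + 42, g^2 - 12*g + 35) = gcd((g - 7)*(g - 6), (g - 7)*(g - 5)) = g - 7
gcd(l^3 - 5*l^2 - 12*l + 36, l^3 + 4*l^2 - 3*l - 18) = l^2 + l - 6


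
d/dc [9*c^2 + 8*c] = 18*c + 8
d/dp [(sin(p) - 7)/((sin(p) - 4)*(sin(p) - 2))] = (14*sin(p) + cos(p)^2 - 35)*cos(p)/((sin(p) - 4)^2*(sin(p) - 2)^2)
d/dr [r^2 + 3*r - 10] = 2*r + 3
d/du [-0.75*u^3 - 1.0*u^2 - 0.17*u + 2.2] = -2.25*u^2 - 2.0*u - 0.17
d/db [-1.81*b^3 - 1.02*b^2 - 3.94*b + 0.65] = -5.43*b^2 - 2.04*b - 3.94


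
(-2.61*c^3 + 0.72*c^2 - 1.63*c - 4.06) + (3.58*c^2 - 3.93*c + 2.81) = -2.61*c^3 + 4.3*c^2 - 5.56*c - 1.25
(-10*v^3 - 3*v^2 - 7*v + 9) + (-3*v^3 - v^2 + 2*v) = -13*v^3 - 4*v^2 - 5*v + 9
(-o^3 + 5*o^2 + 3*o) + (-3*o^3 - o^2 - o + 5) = -4*o^3 + 4*o^2 + 2*o + 5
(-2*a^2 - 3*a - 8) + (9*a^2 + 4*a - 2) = 7*a^2 + a - 10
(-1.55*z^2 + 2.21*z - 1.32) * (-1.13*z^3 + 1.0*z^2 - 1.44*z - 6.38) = 1.7515*z^5 - 4.0473*z^4 + 5.9336*z^3 + 5.3866*z^2 - 12.199*z + 8.4216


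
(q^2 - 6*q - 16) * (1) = q^2 - 6*q - 16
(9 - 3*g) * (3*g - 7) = -9*g^2 + 48*g - 63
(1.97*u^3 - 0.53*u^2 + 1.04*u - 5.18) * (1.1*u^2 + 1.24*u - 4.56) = 2.167*u^5 + 1.8598*u^4 - 8.4964*u^3 - 1.9916*u^2 - 11.1656*u + 23.6208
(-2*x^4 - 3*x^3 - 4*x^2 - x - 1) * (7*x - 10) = -14*x^5 - x^4 + 2*x^3 + 33*x^2 + 3*x + 10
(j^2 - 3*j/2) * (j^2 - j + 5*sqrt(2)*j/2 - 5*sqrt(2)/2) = j^4 - 5*j^3/2 + 5*sqrt(2)*j^3/2 - 25*sqrt(2)*j^2/4 + 3*j^2/2 + 15*sqrt(2)*j/4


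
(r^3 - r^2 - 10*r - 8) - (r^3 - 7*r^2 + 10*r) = 6*r^2 - 20*r - 8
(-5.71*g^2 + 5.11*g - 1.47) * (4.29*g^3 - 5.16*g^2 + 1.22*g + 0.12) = -24.4959*g^5 + 51.3855*g^4 - 39.6401*g^3 + 13.1342*g^2 - 1.1802*g - 0.1764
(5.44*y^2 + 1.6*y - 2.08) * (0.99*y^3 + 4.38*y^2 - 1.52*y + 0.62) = 5.3856*y^5 + 25.4112*y^4 - 3.32*y^3 - 8.1696*y^2 + 4.1536*y - 1.2896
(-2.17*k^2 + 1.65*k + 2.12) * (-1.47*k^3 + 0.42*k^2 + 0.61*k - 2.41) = 3.1899*k^5 - 3.3369*k^4 - 3.7471*k^3 + 7.1266*k^2 - 2.6833*k - 5.1092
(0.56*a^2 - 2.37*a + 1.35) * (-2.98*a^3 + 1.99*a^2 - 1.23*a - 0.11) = -1.6688*a^5 + 8.177*a^4 - 9.4281*a^3 + 5.54*a^2 - 1.3998*a - 0.1485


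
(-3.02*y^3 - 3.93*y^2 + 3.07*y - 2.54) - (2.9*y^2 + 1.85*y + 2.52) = -3.02*y^3 - 6.83*y^2 + 1.22*y - 5.06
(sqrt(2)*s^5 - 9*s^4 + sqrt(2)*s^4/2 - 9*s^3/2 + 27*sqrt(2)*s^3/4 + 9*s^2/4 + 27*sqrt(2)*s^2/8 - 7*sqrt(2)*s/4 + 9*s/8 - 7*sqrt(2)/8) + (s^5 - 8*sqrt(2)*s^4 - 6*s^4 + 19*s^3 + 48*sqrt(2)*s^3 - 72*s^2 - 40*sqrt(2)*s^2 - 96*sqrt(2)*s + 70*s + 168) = s^5 + sqrt(2)*s^5 - 15*s^4 - 15*sqrt(2)*s^4/2 + 29*s^3/2 + 219*sqrt(2)*s^3/4 - 279*s^2/4 - 293*sqrt(2)*s^2/8 - 391*sqrt(2)*s/4 + 569*s/8 - 7*sqrt(2)/8 + 168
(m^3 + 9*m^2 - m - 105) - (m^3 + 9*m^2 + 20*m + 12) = -21*m - 117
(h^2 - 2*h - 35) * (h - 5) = h^3 - 7*h^2 - 25*h + 175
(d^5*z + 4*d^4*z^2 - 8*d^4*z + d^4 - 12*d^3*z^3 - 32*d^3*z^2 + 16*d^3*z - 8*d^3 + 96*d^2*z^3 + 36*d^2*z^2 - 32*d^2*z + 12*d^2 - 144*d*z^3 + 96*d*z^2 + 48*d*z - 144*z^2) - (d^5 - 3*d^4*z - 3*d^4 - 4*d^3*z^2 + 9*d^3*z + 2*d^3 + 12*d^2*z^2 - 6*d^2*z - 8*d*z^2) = d^5*z - d^5 + 4*d^4*z^2 - 5*d^4*z + 4*d^4 - 12*d^3*z^3 - 28*d^3*z^2 + 7*d^3*z - 10*d^3 + 96*d^2*z^3 + 24*d^2*z^2 - 26*d^2*z + 12*d^2 - 144*d*z^3 + 104*d*z^2 + 48*d*z - 144*z^2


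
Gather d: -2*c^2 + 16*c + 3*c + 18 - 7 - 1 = -2*c^2 + 19*c + 10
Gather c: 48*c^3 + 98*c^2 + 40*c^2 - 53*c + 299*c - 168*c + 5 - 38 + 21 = 48*c^3 + 138*c^2 + 78*c - 12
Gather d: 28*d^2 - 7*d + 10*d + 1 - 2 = 28*d^2 + 3*d - 1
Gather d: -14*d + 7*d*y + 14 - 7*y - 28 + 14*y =d*(7*y - 14) + 7*y - 14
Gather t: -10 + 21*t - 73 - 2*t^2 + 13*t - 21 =-2*t^2 + 34*t - 104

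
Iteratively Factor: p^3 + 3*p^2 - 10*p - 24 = (p - 3)*(p^2 + 6*p + 8) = (p - 3)*(p + 4)*(p + 2)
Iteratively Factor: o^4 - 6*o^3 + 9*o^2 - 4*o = (o - 1)*(o^3 - 5*o^2 + 4*o) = o*(o - 1)*(o^2 - 5*o + 4) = o*(o - 1)^2*(o - 4)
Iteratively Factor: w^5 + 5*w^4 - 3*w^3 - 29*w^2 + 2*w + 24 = (w + 1)*(w^4 + 4*w^3 - 7*w^2 - 22*w + 24) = (w - 1)*(w + 1)*(w^3 + 5*w^2 - 2*w - 24) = (w - 2)*(w - 1)*(w + 1)*(w^2 + 7*w + 12) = (w - 2)*(w - 1)*(w + 1)*(w + 3)*(w + 4)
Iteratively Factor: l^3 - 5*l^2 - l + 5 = (l - 5)*(l^2 - 1) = (l - 5)*(l - 1)*(l + 1)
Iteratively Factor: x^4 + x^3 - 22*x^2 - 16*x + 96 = (x - 2)*(x^3 + 3*x^2 - 16*x - 48) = (x - 2)*(x + 4)*(x^2 - x - 12) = (x - 2)*(x + 3)*(x + 4)*(x - 4)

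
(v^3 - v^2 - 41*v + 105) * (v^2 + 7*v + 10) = v^5 + 6*v^4 - 38*v^3 - 192*v^2 + 325*v + 1050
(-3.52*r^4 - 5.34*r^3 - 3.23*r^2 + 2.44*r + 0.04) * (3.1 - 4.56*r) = 16.0512*r^5 + 13.4384*r^4 - 1.8252*r^3 - 21.1394*r^2 + 7.3816*r + 0.124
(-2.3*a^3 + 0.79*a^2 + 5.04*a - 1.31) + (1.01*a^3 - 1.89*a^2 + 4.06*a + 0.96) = -1.29*a^3 - 1.1*a^2 + 9.1*a - 0.35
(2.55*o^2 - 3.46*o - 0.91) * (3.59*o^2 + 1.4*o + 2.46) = 9.1545*o^4 - 8.8514*o^3 - 1.8379*o^2 - 9.7856*o - 2.2386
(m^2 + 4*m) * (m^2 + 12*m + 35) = m^4 + 16*m^3 + 83*m^2 + 140*m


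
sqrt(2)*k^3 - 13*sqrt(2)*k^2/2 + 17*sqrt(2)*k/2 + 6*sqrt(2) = (k - 4)*(k - 3)*(sqrt(2)*k + sqrt(2)/2)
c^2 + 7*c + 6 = (c + 1)*(c + 6)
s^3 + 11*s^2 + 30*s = s*(s + 5)*(s + 6)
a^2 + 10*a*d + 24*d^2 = (a + 4*d)*(a + 6*d)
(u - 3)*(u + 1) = u^2 - 2*u - 3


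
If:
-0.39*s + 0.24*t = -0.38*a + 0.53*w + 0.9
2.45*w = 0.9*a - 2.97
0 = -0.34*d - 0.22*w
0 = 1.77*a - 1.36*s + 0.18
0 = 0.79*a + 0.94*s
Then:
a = -0.06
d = 0.80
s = 0.05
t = 1.21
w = -1.23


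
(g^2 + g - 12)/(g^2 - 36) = (g^2 + g - 12)/(g^2 - 36)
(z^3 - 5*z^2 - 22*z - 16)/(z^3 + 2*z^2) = 1 - 7/z - 8/z^2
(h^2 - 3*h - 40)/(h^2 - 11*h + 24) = (h + 5)/(h - 3)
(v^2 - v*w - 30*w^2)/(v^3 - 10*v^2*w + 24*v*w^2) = (v + 5*w)/(v*(v - 4*w))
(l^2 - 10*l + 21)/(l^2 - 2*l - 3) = (l - 7)/(l + 1)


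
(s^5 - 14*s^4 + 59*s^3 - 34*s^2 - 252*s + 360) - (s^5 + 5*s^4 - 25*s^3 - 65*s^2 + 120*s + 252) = -19*s^4 + 84*s^3 + 31*s^2 - 372*s + 108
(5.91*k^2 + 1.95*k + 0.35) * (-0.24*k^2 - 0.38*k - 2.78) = -1.4184*k^4 - 2.7138*k^3 - 17.2548*k^2 - 5.554*k - 0.973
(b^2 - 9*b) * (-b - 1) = -b^3 + 8*b^2 + 9*b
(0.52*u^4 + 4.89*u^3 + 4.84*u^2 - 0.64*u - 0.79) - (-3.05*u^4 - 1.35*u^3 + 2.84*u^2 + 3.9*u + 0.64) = 3.57*u^4 + 6.24*u^3 + 2.0*u^2 - 4.54*u - 1.43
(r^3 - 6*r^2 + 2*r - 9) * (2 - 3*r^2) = -3*r^5 + 18*r^4 - 4*r^3 + 15*r^2 + 4*r - 18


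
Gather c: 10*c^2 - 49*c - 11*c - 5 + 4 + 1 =10*c^2 - 60*c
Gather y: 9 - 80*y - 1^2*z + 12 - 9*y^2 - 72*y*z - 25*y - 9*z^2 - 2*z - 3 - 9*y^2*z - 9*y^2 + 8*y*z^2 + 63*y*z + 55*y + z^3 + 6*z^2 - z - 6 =y^2*(-9*z - 18) + y*(8*z^2 - 9*z - 50) + z^3 - 3*z^2 - 4*z + 12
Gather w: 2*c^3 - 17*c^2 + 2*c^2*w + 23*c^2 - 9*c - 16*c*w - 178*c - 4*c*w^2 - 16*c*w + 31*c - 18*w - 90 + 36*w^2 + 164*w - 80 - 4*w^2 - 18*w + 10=2*c^3 + 6*c^2 - 156*c + w^2*(32 - 4*c) + w*(2*c^2 - 32*c + 128) - 160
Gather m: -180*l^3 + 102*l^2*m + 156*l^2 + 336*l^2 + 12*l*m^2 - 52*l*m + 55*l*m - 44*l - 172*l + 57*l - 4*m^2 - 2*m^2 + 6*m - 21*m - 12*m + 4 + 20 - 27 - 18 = -180*l^3 + 492*l^2 - 159*l + m^2*(12*l - 6) + m*(102*l^2 + 3*l - 27) - 21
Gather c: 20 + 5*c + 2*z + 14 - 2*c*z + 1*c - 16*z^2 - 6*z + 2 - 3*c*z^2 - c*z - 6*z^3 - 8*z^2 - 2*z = c*(-3*z^2 - 3*z + 6) - 6*z^3 - 24*z^2 - 6*z + 36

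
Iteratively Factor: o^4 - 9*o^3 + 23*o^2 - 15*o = (o)*(o^3 - 9*o^2 + 23*o - 15) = o*(o - 3)*(o^2 - 6*o + 5) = o*(o - 3)*(o - 1)*(o - 5)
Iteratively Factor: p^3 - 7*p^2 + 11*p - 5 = (p - 1)*(p^2 - 6*p + 5) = (p - 5)*(p - 1)*(p - 1)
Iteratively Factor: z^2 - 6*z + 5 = (z - 1)*(z - 5)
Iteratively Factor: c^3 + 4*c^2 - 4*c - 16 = (c + 4)*(c^2 - 4) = (c - 2)*(c + 4)*(c + 2)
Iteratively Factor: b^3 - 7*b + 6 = (b + 3)*(b^2 - 3*b + 2) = (b - 1)*(b + 3)*(b - 2)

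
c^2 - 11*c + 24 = (c - 8)*(c - 3)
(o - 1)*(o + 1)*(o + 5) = o^3 + 5*o^2 - o - 5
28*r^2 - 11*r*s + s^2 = (-7*r + s)*(-4*r + s)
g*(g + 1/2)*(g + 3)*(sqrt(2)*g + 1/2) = sqrt(2)*g^4 + g^3/2 + 7*sqrt(2)*g^3/2 + 7*g^2/4 + 3*sqrt(2)*g^2/2 + 3*g/4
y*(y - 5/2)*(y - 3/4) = y^3 - 13*y^2/4 + 15*y/8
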